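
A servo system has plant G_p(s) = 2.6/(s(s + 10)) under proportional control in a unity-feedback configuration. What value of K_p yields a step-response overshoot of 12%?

From %OS = 100·exp(−πζ/√(1−ζ²)) = 12%, ζ = −ln(0.12)/√(π²+ln²(0.12)) = 0.5594.
Characteristic equation s² + 10s + 2.6K_p = 0 gives ζ = 10/(2√(2.6K_p)).
Setting ζ = 0.5594: √(2.6K_p) = 10/(2·0.5594) = 8.938, so K_p = 79.89/2.6 = 30.7.

K_p = 30.7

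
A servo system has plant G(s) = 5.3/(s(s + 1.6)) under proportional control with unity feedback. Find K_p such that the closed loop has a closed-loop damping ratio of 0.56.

K_p = 0.385

Closed-loop characteristic equation: s² + 1.6s + K_p·5.3 = 0.
So ω_n = √(5.3K_p) and 2ζω_n = 1.6, giving ζ = 1.6/(2√(5.3K_p)).
Setting ζ = 0.56: √(5.3K_p) = 1.6/(2·0.56) = 1.429, so K_p = 2.041/5.3 = 0.385.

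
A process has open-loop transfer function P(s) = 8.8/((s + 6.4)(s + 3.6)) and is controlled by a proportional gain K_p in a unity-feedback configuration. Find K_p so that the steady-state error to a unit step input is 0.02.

K_p = 128

The loop is type 0, so e_ss(step) = 1/(1 + K_pos) with K_pos = K_p·P(0).
P(0) = 0.3819. Require 1/(1 + K_p·0.3819) = 0.02, so 1 + 0.3819·K_p = 50.
K_p = (50 − 1)/0.3819 = 128.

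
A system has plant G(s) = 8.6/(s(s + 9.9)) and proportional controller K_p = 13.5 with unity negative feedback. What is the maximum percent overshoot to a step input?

From 1 + K_pG(s) = 0: s² + 9.9s + 116.1 = 0 ⇒ ω_n = 10.77, ζ = 0.4594.
%OS = 100·exp(−πζ/√(1−ζ²)) = 100·exp(−π·0.4594/√0.789) = 19.7%.

19.7%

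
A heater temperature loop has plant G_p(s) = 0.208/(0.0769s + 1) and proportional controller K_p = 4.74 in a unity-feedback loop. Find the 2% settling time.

T_s ≈ 0.155 s

Closed loop: T(s) = K_p·G_p/(1+K_p·G_p) = 0.9859/(0.0769s + 1 + 0.9859), with pole at s = −(1 + 0.9859)/0.0769 = −25.82.
τ = 1/25.82 = 0.03872 s, so 2% settling time ≈ 4τ = 0.155 s.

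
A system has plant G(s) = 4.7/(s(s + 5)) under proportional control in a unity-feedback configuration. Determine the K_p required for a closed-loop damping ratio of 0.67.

Closed-loop characteristic equation: s² + 5s + K_p·4.7 = 0.
So ω_n = √(4.7K_p) and 2ζω_n = 5, giving ζ = 5/(2√(4.7K_p)).
Setting ζ = 0.67: √(4.7K_p) = 5/(2·0.67) = 3.731, so K_p = 13.92/4.7 = 2.96.

K_p = 2.96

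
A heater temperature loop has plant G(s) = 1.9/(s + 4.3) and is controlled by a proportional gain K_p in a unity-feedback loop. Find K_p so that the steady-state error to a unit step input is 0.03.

Steady-state error for a unit step on this type-0 loop is 1/(1 + K_p·G(0)).
G(0) = 0.4419. Require 1/(1 + K_p·0.4419) = 0.03, so 1 + 0.4419·K_p = 33.33.
K_p = (33.33 − 1)/0.4419 = 73.2.

K_p = 73.2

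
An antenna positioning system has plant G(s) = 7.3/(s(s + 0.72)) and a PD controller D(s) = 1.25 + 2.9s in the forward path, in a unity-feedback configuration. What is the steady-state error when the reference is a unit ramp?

0.0789

The loop has one pole at the origin (type 1). Velocity error constant K_v = lim_{s→0} s·D(s)G(s) = 1.25·7.3/0.72 = 12.67.
Steady-state error to a unit ramp: e_ss = 1/K_v = 0.0789.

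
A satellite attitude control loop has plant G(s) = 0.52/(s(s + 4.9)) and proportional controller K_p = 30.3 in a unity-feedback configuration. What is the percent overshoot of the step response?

8.5%

The closed-loop denominator s² + 4.9s + 15.76 gives ω_n = √15.76 = 3.969 and ζ = 4.9/(2ω_n) = 0.6172.
%OS = 100·exp(−πζ/√(1−ζ²)) = 100·exp(−π·0.6172/√0.619) = 8.5%.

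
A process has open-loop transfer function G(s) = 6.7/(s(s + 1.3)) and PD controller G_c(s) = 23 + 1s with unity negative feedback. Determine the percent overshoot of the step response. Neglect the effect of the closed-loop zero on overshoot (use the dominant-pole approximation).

Forward path: (23 + 1s)·6.7/(s(s+1.3)). The closed-loop characteristic equation is s² + (1.3 + 6.7·1)s + 6.7·23 = 0.
That is s² + 8s + 154.1 = 0, so ω_n = 12.41 rad/s and ζ = 8/(2·12.41) = 0.3222.
%OS = 100·exp(−πζ/√(1−ζ²)) = 34.3%.

34.3%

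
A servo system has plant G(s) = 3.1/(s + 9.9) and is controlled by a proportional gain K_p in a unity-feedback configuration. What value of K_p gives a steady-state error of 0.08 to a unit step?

K_p = 36.7

The loop is type 0, so e_ss(step) = 1/(1 + K_pos) with K_pos = K_p·G(0).
G(0) = 0.3131. Require 1/(1 + K_p·0.3131) = 0.08, so 1 + 0.3131·K_p = 12.5.
K_p = (12.5 − 1)/0.3131 = 36.7.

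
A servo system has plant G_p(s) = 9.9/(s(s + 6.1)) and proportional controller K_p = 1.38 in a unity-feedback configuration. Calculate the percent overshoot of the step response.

1.02%

From 1 + K_pG_p(s) = 0: s² + 6.1s + 13.66 = 0 ⇒ ω_n = 3.696, ζ = 0.8252.
%OS = 100·exp(−πζ/√(1−ζ²)) = 100·exp(−π·0.8252/√0.3191) = 1.02%.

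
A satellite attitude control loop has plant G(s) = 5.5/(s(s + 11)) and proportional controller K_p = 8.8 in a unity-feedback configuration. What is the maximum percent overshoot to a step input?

1.73%

The closed-loop denominator s² + 11s + 48.4 gives ω_n = √48.4 = 6.957 and ζ = 11/(2ω_n) = 0.7906.
%OS = 100·exp(−πζ/√(1−ζ²)) = 100·exp(−π·0.7906/√0.375) = 1.73%.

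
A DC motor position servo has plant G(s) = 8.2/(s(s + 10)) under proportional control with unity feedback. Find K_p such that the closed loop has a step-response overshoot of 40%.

K_p = 38.9

From %OS = 100·exp(−πζ/√(1−ζ²)) = 40%, ζ = −ln(0.4)/√(π²+ln²(0.4)) = 0.28.
Characteristic equation s² + 10s + 8.2K_p = 0 gives ζ = 10/(2√(8.2K_p)).
Setting ζ = 0.28: √(8.2K_p) = 10/(2·0.28) = 17.86, so K_p = 318.9/8.2 = 38.9.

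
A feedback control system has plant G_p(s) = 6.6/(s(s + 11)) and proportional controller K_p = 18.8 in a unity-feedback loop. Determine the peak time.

T_p = 0.324 s

Closed-loop characteristic equation: s² + 11s + 124.1 = 0, so ω_n = 11.14 rad/s and ζ = 11/(2·11.14) = 0.4938.
Damped frequency ω_d = ω_n√(1−ζ²) = 9.687 rad/s, so peak time T_p = π/ω_d = 0.324 s.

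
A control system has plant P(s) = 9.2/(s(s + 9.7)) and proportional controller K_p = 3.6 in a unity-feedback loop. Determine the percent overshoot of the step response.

The closed-loop denominator s² + 9.7s + 33.12 gives ω_n = √33.12 = 5.755 and ζ = 9.7/(2ω_n) = 0.8427.
%OS = 100·exp(−πζ/√(1−ζ²)) = 100·exp(−π·0.8427/√0.2898) = 0.731%.

0.731%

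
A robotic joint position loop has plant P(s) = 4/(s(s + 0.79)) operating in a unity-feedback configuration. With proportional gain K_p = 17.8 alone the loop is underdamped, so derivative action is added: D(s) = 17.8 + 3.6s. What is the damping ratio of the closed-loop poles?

ζ = 0.9

Forward path: (17.8 + 3.6s)·4/(s(s+0.79)). The closed-loop characteristic equation is s² + (0.79 + 4·3.6)s + 4·17.8 = 0.
That is s² + 15.19s + 71.2 = 0, so ω_n = 8.438 rad/s and ζ = 15.19/(2·8.438) = 0.9001.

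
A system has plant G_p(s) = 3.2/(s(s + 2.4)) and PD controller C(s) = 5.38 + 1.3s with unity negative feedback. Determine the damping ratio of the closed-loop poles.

Forward path: (5.38 + 1.3s)·3.2/(s(s+2.4)). The closed-loop characteristic equation is s² + (2.4 + 3.2·1.3)s + 3.2·5.38 = 0.
That is s² + 6.56s + 17.22 = 0, so ω_n = 4.149 rad/s and ζ = 6.56/(2·4.149) = 0.7905.

ζ = 0.791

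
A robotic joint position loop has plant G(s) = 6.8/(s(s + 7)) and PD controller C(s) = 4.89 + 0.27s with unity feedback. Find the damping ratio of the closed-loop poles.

Forward path: (4.89 + 0.27s)·6.8/(s(s+7)). The closed-loop characteristic equation is s² + (7 + 6.8·0.27)s + 6.8·4.89 = 0.
That is s² + 8.836s + 33.25 = 0, so ω_n = 5.766 rad/s and ζ = 8.836/(2·5.766) = 0.7662.

ζ = 0.766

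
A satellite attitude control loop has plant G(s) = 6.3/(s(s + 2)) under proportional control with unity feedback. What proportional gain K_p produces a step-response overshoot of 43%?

K_p = 2.36

From %OS = 100·exp(−πζ/√(1−ζ²)) = 43%, ζ = −ln(0.43)/√(π²+ln²(0.43)) = 0.2594.
Characteristic equation s² + 2s + 6.3K_p = 0 gives ζ = 2/(2√(6.3K_p)).
Setting ζ = 0.2594: √(6.3K_p) = 2/(2·0.2594) = 3.854, so K_p = 14.86/6.3 = 2.36.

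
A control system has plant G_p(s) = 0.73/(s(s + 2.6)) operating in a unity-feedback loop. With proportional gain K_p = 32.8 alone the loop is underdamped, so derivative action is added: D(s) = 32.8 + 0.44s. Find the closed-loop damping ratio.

ζ = 0.298

Forward path: (32.8 + 0.44s)·0.73/(s(s+2.6)). The closed-loop characteristic equation is s² + (2.6 + 0.73·0.44)s + 0.73·32.8 = 0.
That is s² + 2.921s + 23.94 = 0, so ω_n = 4.893 rad/s and ζ = 2.921/(2·4.893) = 0.2985.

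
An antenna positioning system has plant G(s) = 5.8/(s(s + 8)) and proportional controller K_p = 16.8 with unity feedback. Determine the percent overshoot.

Closed-loop characteristic equation: s² + 8s + 97.44 = 0, so ω_n = 9.871 rad/s and ζ = 8/(2·9.871) = 0.4052.
%OS = 100·exp(−πζ/√(1−ζ²)) = 100·exp(−π·0.4052/√0.8358) = 24.8%.

24.8%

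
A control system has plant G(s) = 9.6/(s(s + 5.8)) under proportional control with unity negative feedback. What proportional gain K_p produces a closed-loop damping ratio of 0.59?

Closed-loop characteristic equation: s² + 5.8s + K_p·9.6 = 0.
So ω_n = √(9.6K_p) and 2ζω_n = 5.8, giving ζ = 5.8/(2√(9.6K_p)).
Setting ζ = 0.59: √(9.6K_p) = 5.8/(2·0.59) = 4.915, so K_p = 24.16/9.6 = 2.52.

K_p = 2.52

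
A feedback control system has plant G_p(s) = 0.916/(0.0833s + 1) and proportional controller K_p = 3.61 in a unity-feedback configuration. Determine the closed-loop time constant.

τ = 0.0193 s

Closed loop: T(s) = K_p·G_p/(1+K_p·G_p) = 3.307/(0.0833s + 1 + 3.307), with pole at s = −(1 + 3.307)/0.0833 = −51.7.
Closed-loop time constant τ = 1/51.7 = 0.0193 s.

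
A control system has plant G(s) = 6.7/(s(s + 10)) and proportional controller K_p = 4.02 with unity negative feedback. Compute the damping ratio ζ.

ζ = 0.963

1 + K_p·G(s) = 0 gives s² + 10s + 26.93 = 0.
So ω_n² = 26.93 ⇒ ω_n = 5.19 rad/s, and ζ = 10/(2ω_n) = 0.963.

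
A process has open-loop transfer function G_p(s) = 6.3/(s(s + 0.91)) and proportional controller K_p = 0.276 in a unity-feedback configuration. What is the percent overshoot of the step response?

The closed-loop denominator s² + 0.91s + 1.739 gives ω_n = √1.739 = 1.319 and ζ = 0.91/(2ω_n) = 0.3451.
%OS = 100·exp(−πζ/√(1−ζ²)) = 100·exp(−π·0.3451/√0.8809) = 31.5%.

31.5%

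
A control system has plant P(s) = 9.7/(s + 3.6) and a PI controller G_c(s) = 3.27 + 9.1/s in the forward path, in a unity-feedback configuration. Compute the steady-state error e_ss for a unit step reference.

The open loop G_c(s)P(s) has a pole at the origin (type 1), so the static position error constant is infinite and e_ss = 1/(1+∞) = 0.

0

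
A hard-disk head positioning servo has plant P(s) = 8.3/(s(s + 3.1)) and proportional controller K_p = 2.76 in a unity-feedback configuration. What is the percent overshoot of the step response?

The closed-loop denominator s² + 3.1s + 22.91 gives ω_n = √22.91 = 4.786 and ζ = 3.1/(2ω_n) = 0.3238.
%OS = 100·exp(−πζ/√(1−ζ²)) = 100·exp(−π·0.3238/√0.8951) = 34.1%.

34.1%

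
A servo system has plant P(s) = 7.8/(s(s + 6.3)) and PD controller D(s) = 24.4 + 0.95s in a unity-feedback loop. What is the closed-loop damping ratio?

ζ = 0.497

Forward path: (24.4 + 0.95s)·7.8/(s(s+6.3)). The closed-loop characteristic equation is s² + (6.3 + 7.8·0.95)s + 7.8·24.4 = 0.
That is s² + 13.71s + 190.3 = 0, so ω_n = 13.8 rad/s and ζ = 13.71/(2·13.8) = 0.4969.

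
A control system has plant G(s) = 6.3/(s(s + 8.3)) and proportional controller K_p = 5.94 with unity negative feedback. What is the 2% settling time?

From 1 + K_pG(s) = 0: s² + 8.3s + 37.42 = 0 ⇒ ω_n = 6.117, ζ = 0.6784.
2% settling time T_s ≈ 4/(ζω_n) = 4/4.15 = 0.964 s.

T_s ≈ 0.964 s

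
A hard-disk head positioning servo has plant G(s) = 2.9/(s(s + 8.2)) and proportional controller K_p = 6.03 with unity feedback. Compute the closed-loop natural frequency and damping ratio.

With unity feedback the closed-loop characteristic equation is s² + 8.2s + 6.03·2.9 = s² + 8.2s + 17.49 = 0.
Matching s² + 2ζω_n s + ω_n²: ω_n = √17.49 = 4.182 rad/s and 2ζω_n = 8.2, so ζ = 8.2/(2·4.182) = 0.98.

ω_n = 4.18 rad/s, ζ = 0.98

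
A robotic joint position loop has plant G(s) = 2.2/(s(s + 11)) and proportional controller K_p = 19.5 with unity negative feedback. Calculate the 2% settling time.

From 1 + K_pG(s) = 0: s² + 11s + 42.9 = 0 ⇒ ω_n = 6.55, ζ = 0.8397.
2% settling time T_s ≈ 4/(ζω_n) = 4/5.5 = 0.727 s.

T_s ≈ 0.727 s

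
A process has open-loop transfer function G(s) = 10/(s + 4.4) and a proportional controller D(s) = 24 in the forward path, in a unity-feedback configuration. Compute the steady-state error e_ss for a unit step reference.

The loop is type 0. Static position error constant K_pos = D(0)·G(0) = 24·2.273 = 54.55.
Steady-state error to a unit step: e_ss = 1/(1+K_pos) = 1/55.55 = 0.018.

0.018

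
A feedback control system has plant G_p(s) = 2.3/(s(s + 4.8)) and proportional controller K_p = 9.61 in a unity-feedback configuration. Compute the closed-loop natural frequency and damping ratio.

ω_n = 4.7 rad/s, ζ = 0.51

The closed-loop denominator is s(s+4.8) + 9.61·2.3 = s² + 4.8s + 22.1.
So ω_n² = 22.1 ⇒ ω_n = 4.701 rad/s, and ζ = 4.8/(2ω_n) = 0.51.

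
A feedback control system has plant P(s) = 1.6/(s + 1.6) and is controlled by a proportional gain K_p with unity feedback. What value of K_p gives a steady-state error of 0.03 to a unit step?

K_p = 32.3

The loop is type 0, so e_ss(step) = 1/(1 + K_pos) with K_pos = K_p·P(0).
P(0) = 1. Require 1/(1 + K_p·1) = 0.03, so 1 + 1·K_p = 33.33.
K_p = (33.33 − 1)/1 = 32.3.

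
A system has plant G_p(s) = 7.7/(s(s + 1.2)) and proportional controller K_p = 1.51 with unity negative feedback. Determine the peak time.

T_p = 0.936 s

From 1 + K_pG_p(s) = 0: s² + 1.2s + 11.63 = 0 ⇒ ω_n = 3.41, ζ = 0.176.
Damped frequency ω_d = ω_n√(1−ζ²) = 3.357 rad/s, so peak time T_p = π/ω_d = 0.936 s.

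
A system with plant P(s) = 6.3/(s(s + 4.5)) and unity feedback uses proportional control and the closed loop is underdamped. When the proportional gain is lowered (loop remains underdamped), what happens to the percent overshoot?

decrease

ζ = 4.5/(2√(6.3K_p)) rises as K_p falls; higher damping means less overshoot.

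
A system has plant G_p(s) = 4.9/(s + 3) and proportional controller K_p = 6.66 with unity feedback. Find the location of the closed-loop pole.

Closed-loop transfer function: T(s) = K_p·G_p(s)/(1 + K_p·G_p(s)) = 32.63/(s + 3 + 32.63) = 32.63/(s + 35.63).
The closed-loop pole is at s = −35.63.

s = -35.63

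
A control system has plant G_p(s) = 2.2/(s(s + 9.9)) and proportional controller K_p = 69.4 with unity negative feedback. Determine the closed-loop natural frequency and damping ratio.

1 + K_p·G_p(s) = 0 gives s² + 9.9s + 152.7 = 0.
So ω_n² = 152.7 ⇒ ω_n = 12.36 rad/s, and ζ = 9.9/(2ω_n) = 0.401.

ω_n = 12.4 rad/s, ζ = 0.401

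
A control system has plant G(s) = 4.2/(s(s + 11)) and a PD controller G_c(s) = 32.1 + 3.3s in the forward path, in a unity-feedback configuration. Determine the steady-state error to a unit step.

The open loop G_c(s)G(s) has a pole at the origin (type 1), so the static position error constant is infinite and e_ss = 1/(1+∞) = 0.

0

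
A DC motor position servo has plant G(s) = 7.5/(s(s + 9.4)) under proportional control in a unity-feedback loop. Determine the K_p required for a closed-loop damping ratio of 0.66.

K_p = 6.76

Closed-loop characteristic equation: s² + 9.4s + K_p·7.5 = 0.
So ω_n = √(7.5K_p) and 2ζω_n = 9.4, giving ζ = 9.4/(2√(7.5K_p)).
Setting ζ = 0.66: √(7.5K_p) = 9.4/(2·0.66) = 7.121, so K_p = 50.71/7.5 = 6.76.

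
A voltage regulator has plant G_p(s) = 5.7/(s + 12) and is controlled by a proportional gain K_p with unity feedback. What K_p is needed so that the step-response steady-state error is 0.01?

Steady-state error for a unit step on this type-0 loop is 1/(1 + K_p·G_p(0)).
G_p(0) = 0.475. Require 1/(1 + K_p·0.475) = 0.01, so 1 + 0.475·K_p = 100.
K_p = (100 − 1)/0.475 = 208.

K_p = 208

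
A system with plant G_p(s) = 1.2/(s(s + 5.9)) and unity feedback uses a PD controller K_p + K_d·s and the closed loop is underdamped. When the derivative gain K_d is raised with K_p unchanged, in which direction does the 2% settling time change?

decrease

Characteristic equation s² + (5.9 + 1.2K_d)s + 1.2K_p = 0: raising K_d increases ζω_n = (5.9+1.2K_d)/2 while the loop stays underdamped, so T_s ≈ 4/(ζω_n) decreases.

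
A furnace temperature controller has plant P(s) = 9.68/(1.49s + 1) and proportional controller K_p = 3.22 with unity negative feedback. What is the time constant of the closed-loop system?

Closed loop: T(s) = K_p·P/(1+K_p·P) = 31.17/(1.49s + 1 + 31.17), with pole at s = −(1 + 31.17)/1.49 = −21.59.
Closed-loop time constant τ = 1/21.59 = 0.0463 s.

τ = 0.0463 s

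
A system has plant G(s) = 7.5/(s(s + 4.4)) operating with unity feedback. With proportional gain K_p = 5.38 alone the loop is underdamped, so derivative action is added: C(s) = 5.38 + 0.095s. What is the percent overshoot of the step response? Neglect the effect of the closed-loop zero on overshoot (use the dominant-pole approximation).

25.1%

Forward path: (5.38 + 0.095s)·7.5/(s(s+4.4)). The closed-loop characteristic equation is s² + (4.4 + 7.5·0.095)s + 7.5·5.38 = 0.
That is s² + 5.113s + 40.35 = 0, so ω_n = 6.352 rad/s and ζ = 5.113/(2·6.352) = 0.4024.
%OS = 100·exp(−πζ/√(1−ζ²)) = 25.1%.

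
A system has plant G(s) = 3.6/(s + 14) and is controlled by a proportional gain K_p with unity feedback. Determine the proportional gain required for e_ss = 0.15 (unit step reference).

For a type-0 loop with proportional control, e_ss = 1/(1 + K_p·G(0)).
G(0) = 0.2571. Require 1/(1 + K_p·0.2571) = 0.15, so 1 + 0.2571·K_p = 6.667.
K_p = (6.667 − 1)/0.2571 = 22.

K_p = 22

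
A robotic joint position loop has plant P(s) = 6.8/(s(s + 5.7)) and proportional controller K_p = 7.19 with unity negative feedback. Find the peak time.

The closed-loop denominator s² + 5.7s + 48.89 gives ω_n = √48.89 = 6.992 and ζ = 5.7/(2ω_n) = 0.4076.
Damped frequency ω_d = ω_n√(1−ζ²) = 6.385 rad/s, so peak time T_p = π/ω_d = 0.492 s.

T_p = 0.492 s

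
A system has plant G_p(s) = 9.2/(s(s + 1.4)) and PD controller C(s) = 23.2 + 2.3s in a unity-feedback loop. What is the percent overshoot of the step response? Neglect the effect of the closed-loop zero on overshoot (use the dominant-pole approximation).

2.2%

Forward path: (23.2 + 2.3s)·9.2/(s(s+1.4)). The closed-loop characteristic equation is s² + (1.4 + 9.2·2.3)s + 9.2·23.2 = 0.
That is s² + 22.56s + 213.4 = 0, so ω_n = 14.61 rad/s and ζ = 22.56/(2·14.61) = 0.7721.
%OS = 100·exp(−πζ/√(1−ζ²)) = 2.2%.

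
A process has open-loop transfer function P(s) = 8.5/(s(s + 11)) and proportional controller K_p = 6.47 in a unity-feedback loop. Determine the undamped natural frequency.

ω_n = 7.42 rad/s

The closed-loop denominator is s(s+11) + 6.47·8.5 = s² + 11s + 54.99.
So ω_n² = 54.99 ⇒ ω_n = 7.416 rad/s, and ζ = 11/(2ω_n) = 0.742.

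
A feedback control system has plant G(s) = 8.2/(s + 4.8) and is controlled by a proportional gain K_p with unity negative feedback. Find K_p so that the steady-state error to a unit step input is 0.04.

K_p = 14

Steady-state error for a unit step on this type-0 loop is 1/(1 + K_p·G(0)).
G(0) = 1.708. Require 1/(1 + K_p·1.708) = 0.04, so 1 + 1.708·K_p = 25.
K_p = (25 − 1)/1.708 = 14.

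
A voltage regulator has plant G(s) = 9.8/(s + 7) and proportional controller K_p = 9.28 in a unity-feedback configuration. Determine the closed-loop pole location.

s = -97.94

Closed-loop transfer function: T(s) = K_p·G(s)/(1 + K_p·G(s)) = 90.94/(s + 7 + 90.94) = 90.94/(s + 97.94).
The closed-loop pole is at s = −97.94.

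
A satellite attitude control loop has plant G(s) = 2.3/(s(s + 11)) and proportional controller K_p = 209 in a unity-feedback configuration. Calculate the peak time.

From 1 + K_pG(s) = 0: s² + 11s + 480.7 = 0 ⇒ ω_n = 21.92, ζ = 0.2509.
Damped frequency ω_d = ω_n√(1−ζ²) = 21.22 rad/s, so peak time T_p = π/ω_d = 0.148 s.

T_p = 0.148 s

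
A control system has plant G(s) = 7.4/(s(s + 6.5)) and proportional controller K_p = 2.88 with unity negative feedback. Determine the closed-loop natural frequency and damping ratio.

ω_n = 4.62 rad/s, ζ = 0.704

1 + K_p·G(s) = 0 gives s² + 6.5s + 21.31 = 0.
Matching s² + 2ζω_n s + ω_n²: ω_n = √21.31 = 4.616 rad/s and 2ζω_n = 6.5, so ζ = 6.5/(2·4.616) = 0.704.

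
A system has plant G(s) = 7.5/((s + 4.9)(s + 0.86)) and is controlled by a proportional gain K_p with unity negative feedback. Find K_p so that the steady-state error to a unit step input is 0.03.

K_p = 18.2

The loop is type 0, so e_ss(step) = 1/(1 + K_pos) with K_pos = K_p·G(0).
G(0) = 1.78. Require 1/(1 + K_p·1.78) = 0.03, so 1 + 1.78·K_p = 33.33.
K_p = (33.33 − 1)/1.78 = 18.2.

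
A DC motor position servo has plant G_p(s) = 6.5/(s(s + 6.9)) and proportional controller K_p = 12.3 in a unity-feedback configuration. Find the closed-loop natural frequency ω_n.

With unity feedback the closed-loop characteristic equation is s² + 6.9s + 12.3·6.5 = s² + 6.9s + 79.95 = 0.
So ω_n² = 79.95 ⇒ ω_n = 8.941 rad/s, and ζ = 6.9/(2ω_n) = 0.386.

ω_n = 8.94 rad/s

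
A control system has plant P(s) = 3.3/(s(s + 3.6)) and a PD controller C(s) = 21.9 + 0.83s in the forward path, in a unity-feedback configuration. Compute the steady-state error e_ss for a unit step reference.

The open loop C(s)P(s) has a pole at the origin (type 1), so the static position error constant is infinite and e_ss = 1/(1+∞) = 0.

0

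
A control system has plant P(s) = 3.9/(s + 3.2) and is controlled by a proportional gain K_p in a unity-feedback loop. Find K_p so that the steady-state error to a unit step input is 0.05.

For a type-0 loop with proportional control, e_ss = 1/(1 + K_p·P(0)).
P(0) = 1.219. Require 1/(1 + K_p·1.219) = 0.05, so 1 + 1.219·K_p = 20.
K_p = (20 − 1)/1.219 = 15.6.

K_p = 15.6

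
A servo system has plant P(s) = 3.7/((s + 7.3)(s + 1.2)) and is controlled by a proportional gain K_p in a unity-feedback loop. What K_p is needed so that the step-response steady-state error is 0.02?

K_p = 116

Steady-state error for a unit step on this type-0 loop is 1/(1 + K_p·P(0)).
P(0) = 0.4224. Require 1/(1 + K_p·0.4224) = 0.02, so 1 + 0.4224·K_p = 50.
K_p = (50 − 1)/0.4224 = 116.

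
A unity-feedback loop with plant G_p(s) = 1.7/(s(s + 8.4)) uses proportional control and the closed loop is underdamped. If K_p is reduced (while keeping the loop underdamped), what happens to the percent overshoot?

decrease

ζ = 8.4/(2√(1.7K_p)) rises as K_p falls; higher damping means less overshoot.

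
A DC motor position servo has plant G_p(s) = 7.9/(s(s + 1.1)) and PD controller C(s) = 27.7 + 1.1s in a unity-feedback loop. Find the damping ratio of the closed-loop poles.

ζ = 0.331

Forward path: (27.7 + 1.1s)·7.9/(s(s+1.1)). The closed-loop characteristic equation is s² + (1.1 + 7.9·1.1)s + 7.9·27.7 = 0.
That is s² + 9.79s + 218.8 = 0, so ω_n = 14.79 rad/s and ζ = 9.79/(2·14.79) = 0.3309.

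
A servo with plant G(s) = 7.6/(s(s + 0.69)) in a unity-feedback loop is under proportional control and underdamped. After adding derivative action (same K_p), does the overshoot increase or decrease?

The derivative term adds K·K_d to the s-coefficient of the characteristic equation, raising 2ζω_n while ω_n is unchanged; ζ increases, so overshoot decreases.

decrease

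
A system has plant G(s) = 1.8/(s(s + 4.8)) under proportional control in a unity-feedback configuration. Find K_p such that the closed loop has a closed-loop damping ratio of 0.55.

Closed-loop characteristic equation: s² + 4.8s + K_p·1.8 = 0.
So ω_n = √(1.8K_p) and 2ζω_n = 4.8, giving ζ = 4.8/(2√(1.8K_p)).
Setting ζ = 0.55: √(1.8K_p) = 4.8/(2·0.55) = 4.364, so K_p = 19.04/1.8 = 10.6.

K_p = 10.6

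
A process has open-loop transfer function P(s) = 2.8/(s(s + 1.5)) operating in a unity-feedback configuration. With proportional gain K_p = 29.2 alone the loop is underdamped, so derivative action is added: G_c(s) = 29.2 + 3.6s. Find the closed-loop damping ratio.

ζ = 0.64

Forward path: (29.2 + 3.6s)·2.8/(s(s+1.5)). The closed-loop characteristic equation is s² + (1.5 + 2.8·3.6)s + 2.8·29.2 = 0.
That is s² + 11.58s + 81.76 = 0, so ω_n = 9.042 rad/s and ζ = 11.58/(2·9.042) = 0.6403.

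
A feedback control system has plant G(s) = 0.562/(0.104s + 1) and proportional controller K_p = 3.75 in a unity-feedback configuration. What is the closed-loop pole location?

Closed loop: T(s) = K_p·G/(1+K_p·G) = 2.108/(0.104s + 1 + 2.108), with pole at s = −(1 + 2.108)/0.104 = −29.88.

s = -29.88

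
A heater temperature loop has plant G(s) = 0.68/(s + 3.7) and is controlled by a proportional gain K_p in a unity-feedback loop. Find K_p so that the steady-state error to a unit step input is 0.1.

For a type-0 loop with proportional control, e_ss = 1/(1 + K_p·G(0)).
G(0) = 0.1838. Require 1/(1 + K_p·0.1838) = 0.1, so 1 + 0.1838·K_p = 10.
K_p = (10 − 1)/0.1838 = 49.

K_p = 49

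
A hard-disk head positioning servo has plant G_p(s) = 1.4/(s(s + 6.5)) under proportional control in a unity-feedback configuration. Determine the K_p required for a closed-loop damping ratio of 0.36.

Closed-loop characteristic equation: s² + 6.5s + K_p·1.4 = 0.
So ω_n = √(1.4K_p) and 2ζω_n = 6.5, giving ζ = 6.5/(2√(1.4K_p)).
Setting ζ = 0.36: √(1.4K_p) = 6.5/(2·0.36) = 9.028, so K_p = 81.5/1.4 = 58.2.

K_p = 58.2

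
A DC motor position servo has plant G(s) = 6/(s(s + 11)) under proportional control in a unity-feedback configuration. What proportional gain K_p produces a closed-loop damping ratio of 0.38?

Closed-loop characteristic equation: s² + 11s + K_p·6 = 0.
So ω_n = √(6K_p) and 2ζω_n = 11, giving ζ = 11/(2√(6K_p)).
Setting ζ = 0.38: √(6K_p) = 11/(2·0.38) = 14.47, so K_p = 209.5/6 = 34.9.

K_p = 34.9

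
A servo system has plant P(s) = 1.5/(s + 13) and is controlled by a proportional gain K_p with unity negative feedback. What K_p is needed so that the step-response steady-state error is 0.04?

K_p = 208

The loop is type 0, so e_ss(step) = 1/(1 + K_pos) with K_pos = K_p·P(0).
P(0) = 0.1154. Require 1/(1 + K_p·0.1154) = 0.04, so 1 + 0.1154·K_p = 25.
K_p = (25 − 1)/0.1154 = 208.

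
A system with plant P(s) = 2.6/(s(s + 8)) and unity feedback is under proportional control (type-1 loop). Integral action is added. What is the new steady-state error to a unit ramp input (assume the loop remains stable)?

The integrator raises the loop to type 2, so K_v → ∞ and e_ss to a ramp is zero.

0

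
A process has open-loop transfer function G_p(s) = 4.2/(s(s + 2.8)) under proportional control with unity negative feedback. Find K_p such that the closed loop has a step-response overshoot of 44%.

K_p = 7.3

From %OS = 100·exp(−πζ/√(1−ζ²)) = 44%, ζ = −ln(0.44)/√(π²+ln²(0.44)) = 0.2528.
Characteristic equation s² + 2.8s + 4.2K_p = 0 gives ζ = 2.8/(2√(4.2K_p)).
Setting ζ = 0.2528: √(4.2K_p) = 2.8/(2·0.2528) = 5.537, so K_p = 30.66/4.2 = 7.3.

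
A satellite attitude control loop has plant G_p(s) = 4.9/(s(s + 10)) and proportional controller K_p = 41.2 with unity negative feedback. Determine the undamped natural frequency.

ω_n = 14.2 rad/s

With unity feedback the closed-loop characteristic equation is s² + 10s + 41.2·4.9 = s² + 10s + 201.9 = 0.
Matching s² + 2ζω_n s + ω_n²: ω_n = √201.9 = 14.21 rad/s and 2ζω_n = 10, so ζ = 10/(2·14.21) = 0.352.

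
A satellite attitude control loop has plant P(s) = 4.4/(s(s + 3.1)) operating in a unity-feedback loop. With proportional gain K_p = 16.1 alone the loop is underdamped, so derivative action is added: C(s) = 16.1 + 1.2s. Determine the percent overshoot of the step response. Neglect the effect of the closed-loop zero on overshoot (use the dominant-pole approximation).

Forward path: (16.1 + 1.2s)·4.4/(s(s+3.1)). The closed-loop characteristic equation is s² + (3.1 + 4.4·1.2)s + 4.4·16.1 = 0.
That is s² + 8.38s + 70.84 = 0, so ω_n = 8.417 rad/s and ζ = 8.38/(2·8.417) = 0.4978.
%OS = 100·exp(−πζ/√(1−ζ²)) = 16.5%.

16.5%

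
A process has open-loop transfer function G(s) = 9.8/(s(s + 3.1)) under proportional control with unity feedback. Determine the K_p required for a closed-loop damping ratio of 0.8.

K_p = 0.383

Closed-loop characteristic equation: s² + 3.1s + K_p·9.8 = 0.
So ω_n = √(9.8K_p) and 2ζω_n = 3.1, giving ζ = 3.1/(2√(9.8K_p)).
Setting ζ = 0.8: √(9.8K_p) = 3.1/(2·0.8) = 1.938, so K_p = 3.754/9.8 = 0.383.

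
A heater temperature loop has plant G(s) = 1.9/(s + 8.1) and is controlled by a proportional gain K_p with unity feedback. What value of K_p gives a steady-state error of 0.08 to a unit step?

Steady-state error for a unit step on this type-0 loop is 1/(1 + K_p·G(0)).
G(0) = 0.2346. Require 1/(1 + K_p·0.2346) = 0.08, so 1 + 0.2346·K_p = 12.5.
K_p = (12.5 − 1)/0.2346 = 49.

K_p = 49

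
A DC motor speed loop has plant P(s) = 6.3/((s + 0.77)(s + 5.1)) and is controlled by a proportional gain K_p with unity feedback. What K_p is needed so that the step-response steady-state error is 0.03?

K_p = 20.2

The loop is type 0, so e_ss(step) = 1/(1 + K_pos) with K_pos = K_p·P(0).
P(0) = 1.604. Require 1/(1 + K_p·1.604) = 0.03, so 1 + 1.604·K_p = 33.33.
K_p = (33.33 − 1)/1.604 = 20.2.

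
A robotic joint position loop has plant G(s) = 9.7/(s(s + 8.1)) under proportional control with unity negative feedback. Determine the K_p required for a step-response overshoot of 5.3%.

K_p = 3.63

From %OS = 100·exp(−πζ/√(1−ζ²)) = 5.3%, ζ = −ln(0.053)/√(π²+ln²(0.053)) = 0.683.
Characteristic equation s² + 8.1s + 9.7K_p = 0 gives ζ = 8.1/(2√(9.7K_p)).
Setting ζ = 0.683: √(9.7K_p) = 8.1/(2·0.683) = 5.93, so K_p = 35.16/9.7 = 3.63.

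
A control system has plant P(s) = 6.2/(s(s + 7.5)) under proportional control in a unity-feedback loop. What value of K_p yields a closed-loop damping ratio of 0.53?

K_p = 8.07

Closed-loop characteristic equation: s² + 7.5s + K_p·6.2 = 0.
So ω_n = √(6.2K_p) and 2ζω_n = 7.5, giving ζ = 7.5/(2√(6.2K_p)).
Setting ζ = 0.53: √(6.2K_p) = 7.5/(2·0.53) = 7.075, so K_p = 50.06/6.2 = 8.07.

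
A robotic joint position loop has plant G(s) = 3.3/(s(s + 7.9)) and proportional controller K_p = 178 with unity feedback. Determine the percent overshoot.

The closed-loop denominator s² + 7.9s + 587.4 gives ω_n = √587.4 = 24.24 and ζ = 7.9/(2ω_n) = 0.163.
%OS = 100·exp(−πζ/√(1−ζ²)) = 100·exp(−π·0.163/√0.9734) = 59.5%.

59.5%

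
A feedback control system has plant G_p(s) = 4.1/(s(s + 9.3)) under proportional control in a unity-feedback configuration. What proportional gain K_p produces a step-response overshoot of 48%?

K_p = 102

From %OS = 100·exp(−πζ/√(1−ζ²)) = 48%, ζ = −ln(0.48)/√(π²+ln²(0.48)) = 0.2275.
Characteristic equation s² + 9.3s + 4.1K_p = 0 gives ζ = 9.3/(2√(4.1K_p)).
Setting ζ = 0.2275: √(4.1K_p) = 9.3/(2·0.2275) = 20.44, so K_p = 417.8/4.1 = 102.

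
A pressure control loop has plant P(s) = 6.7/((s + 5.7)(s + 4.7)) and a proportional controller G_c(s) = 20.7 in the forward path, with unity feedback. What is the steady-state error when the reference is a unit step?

0.162

The loop is type 0. Static position error constant K_pos = G_c(0)·P(0) = 20.7·0.2501 = 5.177.
Steady-state error to a unit step: e_ss = 1/(1+K_pos) = 1/6.177 = 0.162.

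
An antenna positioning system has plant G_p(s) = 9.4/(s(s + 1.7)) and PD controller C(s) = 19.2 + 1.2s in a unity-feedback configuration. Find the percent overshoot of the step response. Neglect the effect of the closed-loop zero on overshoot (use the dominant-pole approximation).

Forward path: (19.2 + 1.2s)·9.4/(s(s+1.7)). The closed-loop characteristic equation is s² + (1.7 + 9.4·1.2)s + 9.4·19.2 = 0.
That is s² + 12.98s + 180.5 = 0, so ω_n = 13.43 rad/s and ζ = 12.98/(2·13.43) = 0.4831.
%OS = 100·exp(−πζ/√(1−ζ²)) = 17.7%.

17.7%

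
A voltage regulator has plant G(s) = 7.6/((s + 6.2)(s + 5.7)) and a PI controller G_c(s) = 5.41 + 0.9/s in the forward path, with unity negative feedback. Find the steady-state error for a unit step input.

The open loop G_c(s)G(s) has a pole at the origin (type 1), so the static position error constant is infinite and e_ss = 1/(1+∞) = 0.

0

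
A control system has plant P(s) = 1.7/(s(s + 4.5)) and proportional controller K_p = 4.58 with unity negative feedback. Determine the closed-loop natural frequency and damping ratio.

ω_n = 2.79 rad/s, ζ = 0.806

1 + K_p·P(s) = 0 gives s² + 4.5s + 7.786 = 0.
Matching s² + 2ζω_n s + ω_n²: ω_n = √7.786 = 2.79 rad/s and 2ζω_n = 4.5, so ζ = 4.5/(2·2.79) = 0.806.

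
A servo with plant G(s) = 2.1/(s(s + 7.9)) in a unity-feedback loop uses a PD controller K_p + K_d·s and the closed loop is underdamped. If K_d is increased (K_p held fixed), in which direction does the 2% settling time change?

decrease

Characteristic equation s² + (7.9 + 2.1K_d)s + 2.1K_p = 0: raising K_d increases ζω_n = (7.9+2.1K_d)/2 while the loop stays underdamped, so T_s ≈ 4/(ζω_n) decreases.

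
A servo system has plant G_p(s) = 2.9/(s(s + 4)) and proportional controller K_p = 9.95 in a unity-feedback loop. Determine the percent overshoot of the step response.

The closed-loop denominator s² + 4s + 28.85 gives ω_n = √28.85 = 5.372 and ζ = 4/(2ω_n) = 0.3723.
%OS = 100·exp(−πζ/√(1−ζ²)) = 100·exp(−π·0.3723/√0.8614) = 28.4%.

28.4%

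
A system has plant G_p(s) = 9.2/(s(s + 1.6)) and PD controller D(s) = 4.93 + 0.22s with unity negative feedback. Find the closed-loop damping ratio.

ζ = 0.269

Forward path: (4.93 + 0.22s)·9.2/(s(s+1.6)). The closed-loop characteristic equation is s² + (1.6 + 9.2·0.22)s + 9.2·4.93 = 0.
That is s² + 3.624s + 45.36 = 0, so ω_n = 6.735 rad/s and ζ = 3.624/(2·6.735) = 0.2691.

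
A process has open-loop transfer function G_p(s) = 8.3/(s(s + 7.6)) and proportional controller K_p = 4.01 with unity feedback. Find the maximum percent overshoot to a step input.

Closed-loop characteristic equation: s² + 7.6s + 33.28 = 0, so ω_n = 5.769 rad/s and ζ = 7.6/(2·5.769) = 0.6587.
%OS = 100·exp(−πζ/√(1−ζ²)) = 100·exp(−π·0.6587/√0.5661) = 6.39%.

6.39%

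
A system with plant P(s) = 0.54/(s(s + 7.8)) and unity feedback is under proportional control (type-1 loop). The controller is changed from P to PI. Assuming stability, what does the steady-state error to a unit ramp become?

The integrator raises the loop to type 2, so K_v → ∞ and e_ss to a ramp is zero.

0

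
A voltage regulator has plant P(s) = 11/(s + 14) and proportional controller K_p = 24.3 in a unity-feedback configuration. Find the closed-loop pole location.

Closed-loop transfer function: T(s) = K_p·P(s)/(1 + K_p·P(s)) = 267.3/(s + 14 + 267.3) = 267.3/(s + 281.3).
The closed-loop pole is at s = −281.3.

s = -281.3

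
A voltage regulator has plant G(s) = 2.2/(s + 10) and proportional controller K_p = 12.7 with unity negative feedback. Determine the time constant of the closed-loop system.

Closed-loop transfer function: T(s) = K_p·G(s)/(1 + K_p·G(s)) = 27.94/(s + 10 + 27.94) = 27.94/(s + 37.94).
Time constant τ = 1/37.94 = 0.0264 s.

τ = 0.0264 s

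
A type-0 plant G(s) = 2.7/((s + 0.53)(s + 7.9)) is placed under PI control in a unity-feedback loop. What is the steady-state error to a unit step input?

0

The PI controller's integrator makes the forward path type 1, so e_ss to a step is zero.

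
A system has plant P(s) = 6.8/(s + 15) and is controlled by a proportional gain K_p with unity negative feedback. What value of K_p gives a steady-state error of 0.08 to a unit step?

K_p = 25.4

The loop is type 0, so e_ss(step) = 1/(1 + K_pos) with K_pos = K_p·P(0).
P(0) = 0.4533. Require 1/(1 + K_p·0.4533) = 0.08, so 1 + 0.4533·K_p = 12.5.
K_p = (12.5 − 1)/0.4533 = 25.4.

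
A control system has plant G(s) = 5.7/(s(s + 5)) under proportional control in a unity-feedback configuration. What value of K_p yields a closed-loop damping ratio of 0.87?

K_p = 1.45

Closed-loop characteristic equation: s² + 5s + K_p·5.7 = 0.
So ω_n = √(5.7K_p) and 2ζω_n = 5, giving ζ = 5/(2√(5.7K_p)).
Setting ζ = 0.87: √(5.7K_p) = 5/(2·0.87) = 2.874, so K_p = 8.257/5.7 = 1.45.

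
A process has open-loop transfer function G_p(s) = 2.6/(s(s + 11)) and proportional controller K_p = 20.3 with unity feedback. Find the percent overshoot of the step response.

The closed-loop denominator s² + 11s + 52.78 gives ω_n = √52.78 = 7.265 and ζ = 11/(2ω_n) = 0.7571.
%OS = 100·exp(−πζ/√(1−ζ²)) = 100·exp(−π·0.7571/√0.4269) = 2.62%.

2.62%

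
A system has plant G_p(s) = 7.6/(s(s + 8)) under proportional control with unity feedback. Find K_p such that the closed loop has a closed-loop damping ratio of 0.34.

Closed-loop characteristic equation: s² + 8s + K_p·7.6 = 0.
So ω_n = √(7.6K_p) and 2ζω_n = 8, giving ζ = 8/(2√(7.6K_p)).
Setting ζ = 0.34: √(7.6K_p) = 8/(2·0.34) = 11.76, so K_p = 138.4/7.6 = 18.2.

K_p = 18.2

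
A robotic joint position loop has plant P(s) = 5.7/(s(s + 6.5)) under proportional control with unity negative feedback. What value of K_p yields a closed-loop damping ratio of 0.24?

K_p = 32.2

Closed-loop characteristic equation: s² + 6.5s + K_p·5.7 = 0.
So ω_n = √(5.7K_p) and 2ζω_n = 6.5, giving ζ = 6.5/(2√(5.7K_p)).
Setting ζ = 0.24: √(5.7K_p) = 6.5/(2·0.24) = 13.54, so K_p = 183.4/5.7 = 32.2.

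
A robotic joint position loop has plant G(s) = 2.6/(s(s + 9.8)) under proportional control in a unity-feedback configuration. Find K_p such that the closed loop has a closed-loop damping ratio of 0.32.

K_p = 90.2

Closed-loop characteristic equation: s² + 9.8s + K_p·2.6 = 0.
So ω_n = √(2.6K_p) and 2ζω_n = 9.8, giving ζ = 9.8/(2√(2.6K_p)).
Setting ζ = 0.32: √(2.6K_p) = 9.8/(2·0.32) = 15.31, so K_p = 234.5/2.6 = 90.2.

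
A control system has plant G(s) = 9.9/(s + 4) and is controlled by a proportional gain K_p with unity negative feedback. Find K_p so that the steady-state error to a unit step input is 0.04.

K_p = 9.7

The loop is type 0, so e_ss(step) = 1/(1 + K_pos) with K_pos = K_p·G(0).
G(0) = 2.475. Require 1/(1 + K_p·2.475) = 0.04, so 1 + 2.475·K_p = 25.
K_p = (25 − 1)/2.475 = 9.7.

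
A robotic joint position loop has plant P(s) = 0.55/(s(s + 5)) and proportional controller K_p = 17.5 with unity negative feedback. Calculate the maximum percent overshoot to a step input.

1.39%

Closed-loop characteristic equation: s² + 5s + 9.625 = 0, so ω_n = 3.102 rad/s and ζ = 5/(2·3.102) = 0.8058.
%OS = 100·exp(−πζ/√(1−ζ²)) = 100·exp(−π·0.8058/√0.3506) = 1.39%.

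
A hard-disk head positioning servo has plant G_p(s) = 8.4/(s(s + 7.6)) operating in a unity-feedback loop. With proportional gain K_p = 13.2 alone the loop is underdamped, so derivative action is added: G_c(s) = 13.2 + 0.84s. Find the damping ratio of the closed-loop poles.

Forward path: (13.2 + 0.84s)·8.4/(s(s+7.6)). The closed-loop characteristic equation is s² + (7.6 + 8.4·0.84)s + 8.4·13.2 = 0.
That is s² + 14.66s + 110.9 = 0, so ω_n = 10.53 rad/s and ζ = 14.66/(2·10.53) = 0.6959.

ζ = 0.696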